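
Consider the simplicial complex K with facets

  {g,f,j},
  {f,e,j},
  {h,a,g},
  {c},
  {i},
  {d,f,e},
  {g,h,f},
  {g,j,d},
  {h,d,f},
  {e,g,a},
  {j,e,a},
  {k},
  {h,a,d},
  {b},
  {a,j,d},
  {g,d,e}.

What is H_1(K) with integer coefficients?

H_1 = Z/2Z.

Order the vertices as a < b < c < d < e < f < g < h < i < j < k. Listing each simplex with vertices in this order, K has dimension 2 with simplices:

  0-simplices (11): a, b, c, d, e, f, g, h, i, j, k
  1-simplices (18): ad, ae, ag, ah, aj, de, df, dg, dh, dj, ef, eg, ej, fg, fh, fj, gh, gj
  2-simplices (12): adh, adj, aeg, aej, agh, def, deg, dfh, dgj, efj, fgh, fgj

Hence C_0 ≅ Z^11, C_1 ≅ Z^18, C_2 ≅ Z^12.

Boundary ∂_1: C_1 → C_0 is given by ∂[p,q] = [q] − [p]. For instance
  ∂ej = j − e.
The resulting 11×18 matrix has rank 6, and its Smith normal form has invariant factors (1,1,1,1,1,1).

∂_2: C_2 → C_1 maps a triangle to the signed sum of its edges. For instance
  ∂aej = ej − aj + ae,
  ∂efj = fj − ej + ef.
The 18×12 boundary matrix has rank 12 and Smith normal form diag(1,1,1,1,1,1,1,1,1,1,1,2).

Reading off H_k = ker ∂_k / im ∂_{k+1}:

  H_1: rank ker ∂_1 − rank ∂_2 = (18 − 6) − 12 = 0, and ∂_2 has invariant factor 2 > 1, so H_1 ≅ Z/2Z.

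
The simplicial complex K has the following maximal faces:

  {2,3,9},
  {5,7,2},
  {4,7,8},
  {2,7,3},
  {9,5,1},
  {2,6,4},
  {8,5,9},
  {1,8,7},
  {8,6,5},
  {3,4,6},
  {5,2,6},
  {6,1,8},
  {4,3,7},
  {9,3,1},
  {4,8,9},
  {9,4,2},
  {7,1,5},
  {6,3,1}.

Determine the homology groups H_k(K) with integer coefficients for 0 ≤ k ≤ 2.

Take the total order 1 < 2 < 3 < 4 < 5 < 6 < 7 < 8 < 9 on the vertex set. Then K (dimension 2) consists of the simplices:

  0-simplices (9): [1], [2], [3], [4], [5], [6], [7], [8], [9]
  1-simplices (27): (27 of them)
  2-simplices (18): [1,3,6], [1,3,9], [1,5,7], [1,5,9], [1,6,8], [1,7,8], [2,3,7], [2,3,9], [2,4,6], [2,4,9], [2,5,6], [2,5,7], [3,4,6], [3,4,7], [4,7,8], [4,8,9], [5,6,8], [5,8,9]

so the chain groups are C_0 ≅ Z^9, C_1 ≅ Z^27, C_2 ≅ Z^18.

∂_1: C_1 → C_0 is given by ∂[p,q] = [q] − [p]. For instance
  ∂[4,7] = [7] − [4].
The resulting 9×27 matrix has rank 8, and its Smith normal form has invariant factors (1,1,1,1,1,1,1,1).

Boundary ∂_2: C_2 → C_1 acts by ∂[p,q,r] = [q,r] − [p,r] + [p,q]. For instance
  ∂[4,7,8] = [7,8] − [4,8] + [4,7],
  ∂[1,5,7] = [5,7] − [1,7] + [1,5].
The resulting 27×18 matrix has rank 18, and its Smith normal form has invariant factors (1,1,1,1,1,1,1,1,1,1,1,1,1,1,1,1,1,2).

Reading off H_k = ker ∂_k / im ∂_{k+1}:

  H_0: rank C_0 − rank ∂_1 = 9 − 8 = 1, and the invariant factors of ∂_1 are all 1, so H_0 = Z.
  H_1: rank ker ∂_1 − rank ∂_2 = (27 − 8) − 18 = 1, and ∂_2 has invariant factor 2 > 1, so H_1 = Z ⊕ Z/2Z.
  H_2: rank ker ∂_2 − rank ∂_3 = (18 − 18) − 0 = 0, and there is no ∂_3, so H_2 = 0.

As a check, the Euler characteristic is 9 − 27 + 18 = 0, which agrees with 1 − 1 + 0 = 0.

H_0 = Z,  H_1 = Z ⊕ Z/2Z,  H_2 = 0.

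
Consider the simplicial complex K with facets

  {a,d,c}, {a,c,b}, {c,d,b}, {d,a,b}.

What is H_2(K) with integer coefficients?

H_2 = Z.

We work with the vertex ordering a < b < c < d. The simplices of K, each written with vertices in increasing order, are:

  0-simplices (4): a, b, c, d
  1-simplices (6): ab, ac, ad, bc, bd, cd
  2-simplices (4): abc, abd, acd, bcd

giving chain groups C_0 ≅ Z^4, C_1 ≅ Z^6, C_2 ≅ Z^4.

∂_1: C_1 → C_0 sends each edge [p,q] (with p < q) to q − p. For instance
  ∂ab = b − a.
This gives a 4×6 integer matrix of rank 3; reducing to Smith normal form yields diagonal entries (1,1,1).

∂_2: C_2 → C_1 acts by ∂[p,q,r] = [q,r] − [p,r] + [p,q]. For instance
  ∂abd = bd − ad + ab,
  ∂acd = cd − ad + ac.
As a 6×4 matrix over Z this has rank 3, with invariant factors (1,1,1).

Now H_k = ker ∂_k / im ∂_{k+1}, so:

  H_2: rank ker ∂_2 − rank ∂_3 = (4 − 3) − 0 = 1, and there is no ∂_3, so H_2 = Z.

(K is a triangulation of the 2-sphere S^2.)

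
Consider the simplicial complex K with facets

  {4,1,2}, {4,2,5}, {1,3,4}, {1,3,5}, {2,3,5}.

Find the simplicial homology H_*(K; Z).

H_0 ≅ Z,  H_1 ≅ Z,  H_2 = 0.

Order the vertices as 1 < 2 < 3 < 4 < 5. Listing each simplex with vertices in this order, K has dimension 2 with simplices:

  0-simplices (5): [1], [2], [3], [4], [5]
  1-simplices (10): [1,2], [1,3], [1,4], [1,5], [2,3], [2,4], [2,5], [3,4], [3,5], [4,5]
  2-simplices (5): [1,2,4], [1,3,4], [1,3,5], [2,3,5], [2,4,5]

so the chain groups are C_0 ≅ Z^5, C_1 ≅ Z^10, C_2 ≅ Z^5.

Boundary ∂_1: C_1 → C_0 is given by ∂[p,q] = [q] − [p].
The resulting 5×10 matrix has rank 4, and its Smith normal form has invariant factors (1,1,1,1).

Boundary ∂_2: C_2 → C_1 sends each 2-simplex [p,q,r] to [q,r] − [p,r] + [p,q]. For instance
  ∂[1,3,4] = [3,4] − [1,4] + [1,3],
  ∂[2,4,5] = [4,5] − [2,5] + [2,4].
The resulting 10×5 matrix has rank 5, and its Smith normal form has invariant factors (1,1,1,1,1).

Reading off H_k = ker ∂_k / im ∂_{k+1}:

  H_0: rank C_0 − rank ∂_1 = 5 − 4 = 1, and the invariant factors of ∂_1 are all 1, so H_0 ≅ Z.
  H_1: rank ker ∂_1 − rank ∂_2 = (10 − 4) − 5 = 1, and the invariant factors of ∂_2 are all 1, so H_1 ≅ Z.
  H_2: rank ker ∂_2 − rank ∂_3 = (5 − 5) − 0 = 0, and there is no ∂_3, so H_2 ≅ 0.

(K is a triangulation of the Möbius band.)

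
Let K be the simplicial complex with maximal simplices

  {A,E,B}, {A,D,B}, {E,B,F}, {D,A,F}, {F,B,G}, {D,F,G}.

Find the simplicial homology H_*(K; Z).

Order the vertices as A < B < D < E < F < G. Listing each simplex with vertices in this order, K has dimension 2 with simplices:

  0-simplices (6): A, B, D, E, F, G
  1-simplices (12): AB, AD, AE, AF, BD, BE, BF, BG, DF, DG, EF, FG
  2-simplices (6): ABD, ABE, ADF, BEF, BFG, DFG

Hence C_0 ≅ Z^6, C_1 ≅ Z^12, C_2 ≅ Z^6.

The boundary map ∂_1: C_1 → C_0 maps an edge to its endpoints' difference, ∂[p,q] = q − p. For instance
  ∂DF = F − D.
This gives a 6×12 integer matrix of rank 5; reducing to Smith normal form yields diagonal entries (1,1,1,1,1).

Boundary ∂_2: C_2 → C_1 maps a triangle to the signed sum of its edges. For instance
  ∂ABE = BE − AE + AB,
  ∂BEF = EF − BF + BE.
As a 12×6 matrix over Z this has rank 6, with invariant factors (1,1,1,1,1,1).

Now H_k = ker ∂_k / im ∂_{k+1}, so:

  H_0: rank C_0 − rank ∂_1 = 6 − 5 = 1, and the invariant factors of ∂_1 are all 1, so H_0 = Z.
  H_1: rank ker ∂_1 − rank ∂_2 = (12 − 5) − 6 = 1, and the invariant factors of ∂_2 are all 1, so H_1 = Z.
  H_2: rank ker ∂_2 − rank ∂_3 = (6 − 6) − 0 = 0, and there is no ∂_3, so H_2 = 0.

As a check, the Euler characteristic is 6 − 12 + 6 = 0, which agrees with 1 − 1 + 0 = 0.

H_0 ≅ Z,  H_1 ≅ Z,  H_2 = 0.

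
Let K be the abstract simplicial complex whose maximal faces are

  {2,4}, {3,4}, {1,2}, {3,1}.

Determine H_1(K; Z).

Fix the vertex order 1 < 2 < 3 < 4 and write every simplex with vertices in increasing order. Then dim K = 1 and the simplices of K are:

  0-simplices (4): [1], [2], [3], [4]
  1-simplices (4): [1,2], [1,3], [2,4], [3,4]

Hence C_0 ≅ Z^4, C_1 ≅ Z^4.

∂_1: C_1 → C_0 is given by ∂[p,q] = [q] − [p]. For instance
  ∂[1,2] = [2] − [1].
As a 4×4 matrix over Z this has rank 3, with invariant factors (1,1,1).

Computing H_k = (kernel of ∂_k) / (image of ∂_{k+1}):

  H_1: rank ker ∂_1 − rank ∂_2 = (4 − 3) − 0 = 1, and there is no ∂_2, so H_1 = Z.

(K is a triangulation of the circle S^1.)

H_1 = Z.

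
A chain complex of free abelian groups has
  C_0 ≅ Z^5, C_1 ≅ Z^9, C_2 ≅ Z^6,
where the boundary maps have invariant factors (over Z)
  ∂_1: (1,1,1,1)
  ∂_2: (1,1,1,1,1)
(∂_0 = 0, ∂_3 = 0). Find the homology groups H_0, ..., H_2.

H_0 = Z,  H_1 = 0,  H_2 = Z.

H_0: b_0 = 5 − 0 − 4 = 1; torsion from ∂_1 factors > 1: none. So H_0 = Z.
H_1: b_1 = 9 − 4 − 5 = 0; torsion from ∂_2 factors > 1: none. So H_1 = 0.
H_2: b_2 = 6 − 5 − 0 = 1; torsion from ∂_3 factors > 1: none. So H_2 = Z.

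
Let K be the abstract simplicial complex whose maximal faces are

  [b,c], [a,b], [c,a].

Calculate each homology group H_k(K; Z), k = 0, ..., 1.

H_0 ≅ Z,  H_1 ≅ Z.

K has 3 vertices, 3 edges.
rank ∂_0 = 0, rank ∂_1 = 2 ⇒ b_0 = 3 − 0 − 2 = 1; all invariant factors of ∂_1 are 1 so no torsion. So H_0 = Z.
rank ∂_1 = 2, rank ∂_2 = 0 ⇒ b_1 = 3 − 2 − 0 = 1. So H_1 = Z.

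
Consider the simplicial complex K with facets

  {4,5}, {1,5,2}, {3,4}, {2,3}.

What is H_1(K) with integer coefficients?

H_1 = Z.

Order the vertices as 1 < 2 < 3 < 4 < 5. Listing each simplex with vertices in this order, K has dimension 2 with simplices:

  0-simplices (5): [1], [2], [3], [4], [5]
  1-simplices (6): [1,2], [1,5], [2,3], [2,5], [3,4], [4,5]
  2-simplices (1): [1,2,5]

so the chain groups are C_0 ≅ Z^5, C_1 ≅ Z^6, C_2 ≅ Z^1.

The boundary map ∂_1: C_1 → C_0 is given by ∂[p,q] = [q] − [p]. For instance
  ∂[4,5] = [5] − [4].
This gives a 5×6 integer matrix of rank 4; reducing to Smith normal form yields diagonal entries (1,1,1,1).

Boundary ∂_2: C_2 → C_1 acts by ∂[p,q,r] = [q,r] − [p,r] + [p,q]. For instance
  ∂[1,2,5] = [2,5] − [1,5] + [1,2].
As a 6×1 matrix over Z this has rank 1, with invariant factors (1).

Computing H_k = (kernel of ∂_k) / (image of ∂_{k+1}):

  H_1: rank ker ∂_1 − rank ∂_2 = (6 − 4) − 1 = 1, and the invariant factors of ∂_2 are all 1, so H_1 = Z.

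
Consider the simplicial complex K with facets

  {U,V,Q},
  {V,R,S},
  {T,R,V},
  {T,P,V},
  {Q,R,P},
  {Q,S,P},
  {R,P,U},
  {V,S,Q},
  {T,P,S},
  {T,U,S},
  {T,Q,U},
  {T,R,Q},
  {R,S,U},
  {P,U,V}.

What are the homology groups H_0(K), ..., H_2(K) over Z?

H_0 = Z,  H_1 = Z^2,  H_2 = Z.

Take the total order P < Q < R < S < T < U < V on the vertex set. Then K (dimension 2) consists of the simplices:

  0-simplices (7): P, Q, R, S, T, U, V
  1-simplices (21): PQ, PR, PS, PT, PU, PV, QR, QS, QT, QU, QV, RS, RT, RU, RV, ST, SU, SV, TU, TV, UV
  2-simplices (14): PQR, PQS, PRU, PST, PTV, PUV, QRT, QSV, QTU, QUV, RSU, RSV, RTV, STU

giving chain groups C_0 ≅ Z^7, C_1 ≅ Z^21, C_2 ≅ Z^14.

∂_1: C_1 → C_0 is given by ∂[p,q] = [q] − [p].
This gives a 7×21 integer matrix of rank 6; reducing to Smith normal form yields diagonal entries (1,1,1,1,1,1).

∂_2: C_2 → C_1 maps a triangle to the signed sum of its edges. For instance
  ∂QTU = TU − QU + QT,
  ∂RTV = TV − RV + RT.
The 21×14 boundary matrix has rank 13 and Smith normal form diag(1,1,1,1,1,1,1,1,1,1,1,1,1).

Now H_k = ker ∂_k / im ∂_{k+1}, so:

  H_0: rank C_0 − rank ∂_1 = 7 − 6 = 1, and the invariant factors of ∂_1 are all 1, so H_0 ≅ Z.
  H_1: rank ker ∂_1 − rank ∂_2 = (21 − 6) − 13 = 2, and the invariant factors of ∂_2 are all 1, so H_1 ≅ Z^2.
  H_2: rank ker ∂_2 − rank ∂_3 = (14 − 13) − 0 = 1, and there is no ∂_3, so H_2 ≅ Z.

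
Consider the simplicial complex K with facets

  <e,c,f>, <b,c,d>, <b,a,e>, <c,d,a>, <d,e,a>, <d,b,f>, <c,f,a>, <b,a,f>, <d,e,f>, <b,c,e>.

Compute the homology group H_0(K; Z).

Take the total order a < b < c < d < e < f on the vertex set. Then K (dimension 2) consists of the simplices:

  0-simplices (6): a, b, c, d, e, f
  1-simplices (15): ab, ac, ad, ae, af, bc, bd, be, bf, cd, ce, cf, de, df, ef
  2-simplices (10): abe, abf, acd, acf, ade, bcd, bce, bdf, cef, def

so the chain groups are C_0 ≅ Z^6, C_1 ≅ Z^15, C_2 ≅ Z^10.

∂_1: C_1 → C_0 maps an edge to its endpoints' difference, ∂[p,q] = q − p.
The resulting 6×15 matrix has rank 5, and its Smith normal form has invariant factors (1,1,1,1,1).

∂_2: C_2 → C_1 sends each 2-simplex [p,q,r] to [q,r] − [p,r] + [p,q]. For instance
  ∂abe = be − ae + ab,
  ∂acd = cd − ad + ac.
As a 15×10 matrix over Z this has rank 10, with invariant factors (1,1,1,1,1,1,1,1,1,2).

Computing H_k = (kernel of ∂_k) / (image of ∂_{k+1}):

  H_0: rank C_0 − rank ∂_1 = 6 − 5 = 1, and the invariant factors of ∂_1 are all 1, so H_0 = Z.

(K is a triangulation of the real projective plane RP^2.)

H_0 = Z.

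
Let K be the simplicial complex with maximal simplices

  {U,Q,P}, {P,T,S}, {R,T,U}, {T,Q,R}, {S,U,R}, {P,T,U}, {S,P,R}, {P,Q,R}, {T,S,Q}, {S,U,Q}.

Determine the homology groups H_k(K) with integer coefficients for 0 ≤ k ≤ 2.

Take the total order P < Q < R < S < T < U on the vertex set. Then K (dimension 2) consists of the simplices:

  0-simplices (6): P, Q, R, S, T, U
  1-simplices (15): PQ, PR, PS, PT, PU, QR, QS, QT, QU, RS, RT, RU, ST, SU, TU
  2-simplices (10): PQR, PQU, PRS, PST, PTU, QRT, QST, QSU, RSU, RTU

Hence C_0 ≅ Z^6, C_1 ≅ Z^15, C_2 ≅ Z^10.

The boundary map ∂_1: C_1 → C_0 is given by ∂[p,q] = [q] − [p]. For instance
  ∂PR = R − P.
The resulting 6×15 matrix has rank 5, and its Smith normal form has invariant factors (1,1,1,1,1).

Boundary ∂_2: C_2 → C_1 sends each 2-simplex [p,q,r] to [q,r] − [p,r] + [p,q]. For instance
  ∂PQU = QU − PU + PQ,
  ∂QSU = SU − QU + QS.
The resulting 15×10 matrix has rank 10, and its Smith normal form has invariant factors (1,1,1,1,1,1,1,1,1,2).

Now H_k = ker ∂_k / im ∂_{k+1}, so:

  H_0: rank C_0 − rank ∂_1 = 6 − 5 = 1, and the invariant factors of ∂_1 are all 1, so H_0 = Z.
  H_1: rank ker ∂_1 − rank ∂_2 = (15 − 5) − 10 = 0, and ∂_2 has invariant factor 2 > 1, so H_1 = Z/2.
  H_2: rank ker ∂_2 − rank ∂_3 = (10 − 10) − 0 = 0, and there is no ∂_3, so H_2 = 0.

H_0 = Z,  H_1 = Z/2,  H_2 = 0.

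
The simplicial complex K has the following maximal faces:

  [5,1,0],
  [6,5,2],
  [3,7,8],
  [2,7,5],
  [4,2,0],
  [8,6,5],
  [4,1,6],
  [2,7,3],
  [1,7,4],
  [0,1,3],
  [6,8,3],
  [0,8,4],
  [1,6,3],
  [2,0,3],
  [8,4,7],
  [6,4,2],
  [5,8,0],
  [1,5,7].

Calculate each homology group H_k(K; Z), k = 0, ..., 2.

H_0 = Z,  H_1 = Z^2,  H_2 = Z.

Order the vertices as 0 < 1 < 2 < 3 < 4 < 5 < 6 < 7 < 8. Listing each simplex with vertices in this order, K has dimension 2 with simplices:

  0-simplices (9): [0], [1], [2], [3], [4], [5], [6], [7], [8]
  1-simplices (27): (27 of them)
  2-simplices (18): [0,1,3], [0,1,5], [0,2,3], [0,2,4], [0,4,8], [0,5,8], [1,3,6], [1,4,6], [1,4,7], [1,5,7], [2,3,7], [2,4,6], [2,5,6], [2,5,7], [3,6,8], [3,7,8], [4,7,8], [5,6,8]

so the chain groups are C_0 ≅ Z^9, C_1 ≅ Z^27, C_2 ≅ Z^18.

Boundary ∂_1: C_1 → C_0 is given by ∂[p,q] = [q] − [p]. For instance
  ∂[0,5] = [5] − [0].
The 9×27 boundary matrix has rank 8 and Smith normal form diag(1,1,1,1,1,1,1,1).

∂_2: C_2 → C_1 maps a triangle to the signed sum of its edges. For instance
  ∂[2,4,6] = [4,6] − [2,6] + [2,4],
  ∂[0,2,4] = [2,4] − [0,4] + [0,2].
As a 27×18 matrix over Z this has rank 17, with invariant factors (1,1,1,1,1,1,1,1,1,1,1,1,1,1,1,1,1).

Reading off H_k = ker ∂_k / im ∂_{k+1}:

  H_0: rank C_0 − rank ∂_1 = 9 − 8 = 1, and the invariant factors of ∂_1 are all 1, so H_0 = Z.
  H_1: rank ker ∂_1 − rank ∂_2 = (27 − 8) − 17 = 2, and the invariant factors of ∂_2 are all 1, so H_1 = Z^2.
  H_2: rank ker ∂_2 − rank ∂_3 = (18 − 17) − 0 = 1, and there is no ∂_3, so H_2 = Z.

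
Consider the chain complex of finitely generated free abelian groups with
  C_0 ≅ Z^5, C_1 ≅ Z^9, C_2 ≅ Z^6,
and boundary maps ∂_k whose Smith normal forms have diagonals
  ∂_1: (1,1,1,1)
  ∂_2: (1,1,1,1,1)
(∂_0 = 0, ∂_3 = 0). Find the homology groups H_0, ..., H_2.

H_0: b_0 = 5 − 0 − 4 = 1; torsion from ∂_1 factors > 1: none. So H_0 = Z.
H_1: b_1 = 9 − 4 − 5 = 0; torsion from ∂_2 factors > 1: none. So H_1 = 0.
H_2: b_2 = 6 − 5 − 0 = 1; torsion from ∂_3 factors > 1: none. So H_2 = Z.

H_0 = Z,  H_1 = 0,  H_2 = Z.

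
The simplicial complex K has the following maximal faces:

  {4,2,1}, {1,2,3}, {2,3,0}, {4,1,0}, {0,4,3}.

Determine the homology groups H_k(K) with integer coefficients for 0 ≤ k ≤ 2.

Take the total order 0 < 1 < 2 < 3 < 4 on the vertex set. Then K (dimension 2) consists of the simplices:

  0-simplices (5): [0], [1], [2], [3], [4]
  1-simplices (10): [0,1], [0,2], [0,3], [0,4], [1,2], [1,3], [1,4], [2,3], [2,4], [3,4]
  2-simplices (5): [0,1,4], [0,2,3], [0,3,4], [1,2,3], [1,2,4]

Hence C_0 ≅ Z^5, C_1 ≅ Z^10, C_2 ≅ Z^5.

∂_1: C_1 → C_0 sends each edge [p,q] (with p < q) to q − p. For instance
  ∂[2,4] = [4] − [2].
The 5×10 boundary matrix has rank 4 and Smith normal form diag(1,1,1,1).

Boundary ∂_2: C_2 → C_1 sends each 2-simplex [p,q,r] to [q,r] − [p,r] + [p,q]. For instance
  ∂[0,1,4] = [1,4] − [0,4] + [0,1],
  ∂[0,3,4] = [3,4] − [0,4] + [0,3].
The resulting 10×5 matrix has rank 5, and its Smith normal form has invariant factors (1,1,1,1,1).

From H_k ≅ ker(∂_k) / im(∂_{k+1}) we obtain:

  H_0: rank C_0 − rank ∂_1 = 5 − 4 = 1, and the invariant factors of ∂_1 are all 1, so H_0 ≅ Z.
  H_1: rank ker ∂_1 − rank ∂_2 = (10 − 4) − 5 = 1, and the invariant factors of ∂_2 are all 1, so H_1 ≅ Z.
  H_2: rank ker ∂_2 − rank ∂_3 = (5 − 5) − 0 = 0, and there is no ∂_3, so H_2 ≅ 0.

As a check, the Euler characteristic is 5 − 10 + 5 = 0, which agrees with 1 − 1 + 0 = 0.
(K is a triangulation of the Möbius band.)

H_0 ≅ Z,  H_1 ≅ Z,  H_2 = 0.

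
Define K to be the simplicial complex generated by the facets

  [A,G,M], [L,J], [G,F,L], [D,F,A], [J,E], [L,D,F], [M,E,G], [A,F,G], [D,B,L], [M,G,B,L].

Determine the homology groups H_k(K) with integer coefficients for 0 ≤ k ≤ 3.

H_0 = Z,  H_1 = Z,  H_2 = 0,  H_3 = 0.

Order the vertices as A < B < D < E < F < G < J < L < M. Listing each simplex with vertices in this order, K has dimension 3 with simplices:

  0-simplices (9): A, B, D, E, F, G, J, L, M
  1-simplices (19): AD, AF, AG, AM, BD, BG, BL, BM, DF, DL, EG, EJ, EM, FG, FL, GL, GM, JL, LM
  2-simplices (11): ADF, AFG, AGM, BDL, BGL, BGM, BLM, DFL, EGM, FGL, GLM
  3-simplices (1): BGLM

so the chain groups are C_0 ≅ Z^9, C_1 ≅ Z^19, C_2 ≅ Z^11, C_3 ≅ Z^1.

Boundary ∂_1: C_1 → C_0 is given by ∂[p,q] = [q] − [p].
The 9×19 boundary matrix has rank 8 and Smith normal form diag(1,1,1,1,1,1,1,1).

Boundary ∂_2: C_2 → C_1 sends each 2-simplex [p,q,r] to [q,r] − [p,r] + [p,q]. For instance
  ∂AFG = FG − AG + AF,
  ∂BGM = GM − BM + BG.
As a 19×11 matrix over Z this has rank 10, with invariant factors (1,1,1,1,1,1,1,1,1,1).

The boundary map ∂_3: C_3 → C_2 sends each 3-simplex σ to the alternating sum Σ_i (−1)^i (σ with its i-th vertex removed). For instance
  ∂BGLM = GLM − BLM + BGM − BGL.
The 11×1 boundary matrix has rank 1 and Smith normal form diag(1).

Computing H_k = (kernel of ∂_k) / (image of ∂_{k+1}):

  H_0: rank C_0 − rank ∂_1 = 9 − 8 = 1, and the invariant factors of ∂_1 are all 1, so H_0 ≅ Z.
  H_1: rank ker ∂_1 − rank ∂_2 = (19 − 8) − 10 = 1, and the invariant factors of ∂_2 are all 1, so H_1 ≅ Z.
  H_2: rank ker ∂_2 − rank ∂_3 = (11 − 10) − 1 = 0, and the invariant factors of ∂_3 are all 1, so H_2 ≅ 0.
  H_3: rank ker ∂_3 − rank ∂_4 = (1 − 1) − 0 = 0, and there is no ∂_4, so H_3 ≅ 0.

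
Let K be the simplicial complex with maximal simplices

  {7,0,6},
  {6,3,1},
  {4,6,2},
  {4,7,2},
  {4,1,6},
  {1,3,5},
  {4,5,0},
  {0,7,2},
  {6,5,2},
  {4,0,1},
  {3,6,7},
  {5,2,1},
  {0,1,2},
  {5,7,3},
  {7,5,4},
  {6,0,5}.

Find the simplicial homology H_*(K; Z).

H_0 ≅ Z,  H_1 ≅ Z^2,  H_2 ≅ Z.

Fix the vertex order 0 < 1 < 2 < 3 < 4 < 5 < 6 < 7 and write every simplex with vertices in increasing order. Then dim K = 2 and the simplices of K are:

  0-simplices (8): [0], [1], [2], [3], [4], [5], [6], [7]
  1-simplices (24): (24 of them)
  2-simplices (16): [0,1,2], [0,1,4], [0,2,7], [0,4,5], [0,5,6], [0,6,7], [1,2,5], [1,3,5], [1,3,6], [1,4,6], [2,4,6], [2,4,7], [2,5,6], [3,5,7], [3,6,7], [4,5,7]

so the chain groups are C_0 ≅ Z^8, C_1 ≅ Z^24, C_2 ≅ Z^16.

Boundary ∂_1: C_1 → C_0 sends each edge [p,q] (with p < q) to q − p. For instance
  ∂[1,2] = [2] − [1].
The 8×24 boundary matrix has rank 7 and Smith normal form diag(1,1,1,1,1,1,1).

∂_2: C_2 → C_1 sends each 2-simplex [p,q,r] to [q,r] − [p,r] + [p,q]. For instance
  ∂[3,5,7] = [5,7] − [3,7] + [3,5],
  ∂[4,5,7] = [5,7] − [4,7] + [4,5].
The resulting 24×16 matrix has rank 15, and its Smith normal form has invariant factors (1,1,1,1,1,1,1,1,1,1,1,1,1,1,1).

Reading off H_k = ker ∂_k / im ∂_{k+1}:

  H_0: rank C_0 − rank ∂_1 = 8 − 7 = 1, and the invariant factors of ∂_1 are all 1, so H_0 ≅ Z.
  H_1: rank ker ∂_1 − rank ∂_2 = (24 − 7) − 15 = 2, and the invariant factors of ∂_2 are all 1, so H_1 ≅ Z^2.
  H_2: rank ker ∂_2 − rank ∂_3 = (16 − 15) − 0 = 1, and there is no ∂_3, so H_2 ≅ Z.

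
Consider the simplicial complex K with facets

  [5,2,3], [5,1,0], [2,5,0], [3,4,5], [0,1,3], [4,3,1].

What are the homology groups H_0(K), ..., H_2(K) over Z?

H_0 ≅ Z,  H_1 ≅ Z,  H_2 = 0.

We work with the vertex ordering 0 < 1 < 2 < 3 < 4 < 5. The simplices of K, each written with vertices in increasing order, are:

  0-simplices (6): [0], [1], [2], [3], [4], [5]
  1-simplices (12): [0,1], [0,2], [0,3], [0,5], [1,3], [1,4], [1,5], [2,3], [2,5], [3,4], [3,5], [4,5]
  2-simplices (6): [0,1,3], [0,1,5], [0,2,5], [1,3,4], [2,3,5], [3,4,5]

so the chain groups are C_0 ≅ Z^6, C_1 ≅ Z^12, C_2 ≅ Z^6.

∂_1: C_1 → C_0 is given by ∂[p,q] = [q] − [p]. For instance
  ∂[3,4] = [4] − [3].
As a 6×12 matrix over Z this has rank 5, with invariant factors (1,1,1,1,1).

The boundary map ∂_2: C_2 → C_1 maps a triangle to the signed sum of its edges. For instance
  ∂[0,2,5] = [2,5] − [0,5] + [0,2],
  ∂[1,3,4] = [3,4] − [1,4] + [1,3].
This gives a 12×6 integer matrix of rank 6; reducing to Smith normal form yields diagonal entries (1,1,1,1,1,1).

Reading off H_k = ker ∂_k / im ∂_{k+1}:

  H_0: rank C_0 − rank ∂_1 = 6 − 5 = 1, and the invariant factors of ∂_1 are all 1, so H_0 ≅ Z.
  H_1: rank ker ∂_1 − rank ∂_2 = (12 − 5) − 6 = 1, and the invariant factors of ∂_2 are all 1, so H_1 ≅ Z.
  H_2: rank ker ∂_2 − rank ∂_3 = (6 − 6) − 0 = 0, and there is no ∂_3, so H_2 ≅ 0.

As a check, the Euler characteristic is 6 − 12 + 6 = 0, which agrees with 1 − 1 + 0 = 0.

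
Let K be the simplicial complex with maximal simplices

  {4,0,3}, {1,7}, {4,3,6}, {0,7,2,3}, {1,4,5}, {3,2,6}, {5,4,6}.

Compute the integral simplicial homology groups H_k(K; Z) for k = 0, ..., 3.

H_0 = Z,  H_1 = Z,  H_2 = 0,  H_3 = 0.

We work with the vertex ordering 0 < 1 < 2 < 3 < 4 < 5 < 6 < 7. The simplices of K, each written with vertices in increasing order, are:

  0-simplices (8): [0], [1], [2], [3], [4], [5], [6], [7]
  1-simplices (16): [0,2], [0,3], [0,4], [0,7], [1,4], [1,5], [1,7], [2,3], [2,6], [2,7], [3,4], [3,6], [3,7], [4,5], [4,6], [5,6]
  2-simplices (9): [0,2,3], [0,2,7], [0,3,4], [0,3,7], [1,4,5], [2,3,6], [2,3,7], [3,4,6], [4,5,6]
  3-simplices (1): [0,2,3,7]

giving chain groups C_0 ≅ Z^8, C_1 ≅ Z^16, C_2 ≅ Z^9, C_3 ≅ Z^1.

The boundary map ∂_1: C_1 → C_0 maps an edge to its endpoints' difference, ∂[p,q] = q − p.
As a 8×16 matrix over Z this has rank 7, with invariant factors (1,1,1,1,1,1,1).

The boundary map ∂_2: C_2 → C_1 sends each 2-simplex [p,q,r] to [q,r] − [p,r] + [p,q]. For instance
  ∂[2,3,7] = [3,7] − [2,7] + [2,3],
  ∂[4,5,6] = [5,6] − [4,6] + [4,5].
The resulting 16×9 matrix has rank 8, and its Smith normal form has invariant factors (1,1,1,1,1,1,1,1).

The boundary map ∂_3: C_3 → C_2 sends each 3-simplex σ to the alternating sum Σ_i (−1)^i (σ with its i-th vertex removed). For instance
  ∂[0,2,3,7] = [2,3,7] − [0,3,7] + [0,2,7] − [0,2,3].
The resulting 9×1 matrix has rank 1, and its Smith normal form has invariant factors (1).

From H_k ≅ ker(∂_k) / im(∂_{k+1}) we obtain:

  H_0: rank C_0 − rank ∂_1 = 8 − 7 = 1, and the invariant factors of ∂_1 are all 1, so H_0 ≅ Z.
  H_1: rank ker ∂_1 − rank ∂_2 = (16 − 7) − 8 = 1, and the invariant factors of ∂_2 are all 1, so H_1 ≅ Z.
  H_2: rank ker ∂_2 − rank ∂_3 = (9 − 8) − 1 = 0, and the invariant factors of ∂_3 are all 1, so H_2 ≅ 0.
  H_3: rank ker ∂_3 − rank ∂_4 = (1 − 1) − 0 = 0, and there is no ∂_4, so H_3 ≅ 0.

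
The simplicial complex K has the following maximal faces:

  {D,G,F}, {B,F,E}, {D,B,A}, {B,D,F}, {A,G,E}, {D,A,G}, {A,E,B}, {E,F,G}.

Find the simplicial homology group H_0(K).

H_0 = Z.

Order the vertices as A < B < D < E < F < G. Listing each simplex with vertices in this order, K has dimension 2 with simplices:

  0-simplices (6): A, B, D, E, F, G
  1-simplices (12): AB, AD, AE, AG, BD, BE, BF, DF, DG, EF, EG, FG
  2-simplices (8): ABD, ABE, ADG, AEG, BDF, BEF, DFG, EFG

Hence C_0 ≅ Z^6, C_1 ≅ Z^12, C_2 ≅ Z^8.

∂_1: C_1 → C_0 sends each edge [p,q] (with p < q) to q − p. For instance
  ∂AD = D − A.
This gives a 6×12 integer matrix of rank 5; reducing to Smith normal form yields diagonal entries (1,1,1,1,1).

The boundary map ∂_2: C_2 → C_1 acts by ∂[p,q,r] = [q,r] − [p,r] + [p,q]. For instance
  ∂BDF = DF − BF + BD,
  ∂ADG = DG − AG + AD.
As a 12×8 matrix over Z this has rank 7, with invariant factors (1,1,1,1,1,1,1).

From H_k ≅ ker(∂_k) / im(∂_{k+1}) we obtain:

  H_0: rank C_0 − rank ∂_1 = 6 − 5 = 1, and the invariant factors of ∂_1 are all 1, so H_0 ≅ Z.

(K is a triangulation of the 2-sphere S^2.)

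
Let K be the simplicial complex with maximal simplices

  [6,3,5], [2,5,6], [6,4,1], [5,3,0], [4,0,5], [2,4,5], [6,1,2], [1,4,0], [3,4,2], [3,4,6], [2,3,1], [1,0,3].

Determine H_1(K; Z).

H_1 ≅ Z/2.

We work with the vertex ordering 0 < 1 < 2 < 3 < 4 < 5 < 6. The simplices of K, each written with vertices in increasing order, are:

  0-simplices (7): [0], [1], [2], [3], [4], [5], [6]
  1-simplices (18): [0,1], [0,3], [0,4], [0,5], [1,2], [1,3], [1,4], [1,6], [2,3], [2,4], [2,5], [2,6], [3,4], [3,5], [3,6], [4,5], [4,6], [5,6]
  2-simplices (12): [0,1,3], [0,1,4], [0,3,5], [0,4,5], [1,2,3], [1,2,6], [1,4,6], [2,3,4], [2,4,5], [2,5,6], [3,4,6], [3,5,6]

Hence C_0 ≅ Z^7, C_1 ≅ Z^18, C_2 ≅ Z^12.

Boundary ∂_1: C_1 → C_0 maps an edge to its endpoints' difference, ∂[p,q] = q − p. For instance
  ∂[0,1] = [1] − [0].
The resulting 7×18 matrix has rank 6, and its Smith normal form has invariant factors (1,1,1,1,1,1).

The boundary map ∂_2: C_2 → C_1 sends each 2-simplex [p,q,r] to [q,r] − [p,r] + [p,q]. For instance
  ∂[3,4,6] = [4,6] − [3,6] + [3,4],
  ∂[1,2,3] = [2,3] − [1,3] + [1,2].
As a 18×12 matrix over Z this has rank 12, with invariant factors (1,1,1,1,1,1,1,1,1,1,1,2).

Computing H_k = (kernel of ∂_k) / (image of ∂_{k+1}):

  H_1: rank ker ∂_1 − rank ∂_2 = (18 − 6) − 12 = 0, and ∂_2 has invariant factor 2 > 1, so H_1 = Z/2.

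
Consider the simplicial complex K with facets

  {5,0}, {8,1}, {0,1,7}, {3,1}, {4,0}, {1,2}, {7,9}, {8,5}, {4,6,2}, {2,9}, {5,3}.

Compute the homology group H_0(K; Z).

We work with the vertex ordering 0 < 1 < 2 < 3 < 4 < 5 < 6 < 7 < 8 < 9. The simplices of K, each written with vertices in increasing order, are:

  0-simplices (10): [0], [1], [2], [3], [4], [5], [6], [7], [8], [9]
  1-simplices (15): [0,1], [0,4], [0,5], [0,7], [1,2], [1,3], [1,7], [1,8], [2,4], [2,6], [2,9], [3,5], [4,6], [5,8], [7,9]
  2-simplices (2): [0,1,7], [2,4,6]

so the chain groups are C_0 ≅ Z^10, C_1 ≅ Z^15, C_2 ≅ Z^2.

∂_1: C_1 → C_0 is given by ∂[p,q] = [q] − [p].
As a 10×15 matrix over Z this has rank 9, with invariant factors (1,1,1,1,1,1,1,1,1).

Boundary ∂_2: C_2 → C_1 maps a triangle to the signed sum of its edges. For instance
  ∂[2,4,6] = [4,6] − [2,6] + [2,4],
  ∂[0,1,7] = [1,7] − [0,7] + [0,1].
The 15×2 boundary matrix has rank 2 and Smith normal form diag(1,1).

From H_k ≅ ker(∂_k) / im(∂_{k+1}) we obtain:

  H_0: rank C_0 − rank ∂_1 = 10 − 9 = 1, and the invariant factors of ∂_1 are all 1, so H_0 = Z.

H_0 = Z.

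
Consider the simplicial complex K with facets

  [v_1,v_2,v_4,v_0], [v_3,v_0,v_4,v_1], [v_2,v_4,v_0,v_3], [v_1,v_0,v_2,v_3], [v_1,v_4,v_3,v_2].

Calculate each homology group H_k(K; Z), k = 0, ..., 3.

Take the total order v_0 < v_1 < v_2 < v_3 < v_4 on the vertex set. Then K (dimension 3) consists of the simplices:

  0-simplices (5): [v_0], [v_1], [v_2], [v_3], [v_4]
  1-simplices (10): [v_0,v_1], [v_0,v_2], [v_0,v_3], [v_0,v_4], [v_1,v_2], [v_1,v_3], [v_1,v_4], [v_2,v_3], [v_2,v_4], [v_3,v_4]
  2-simplices (10): [v_0,v_1,v_2], [v_0,v_1,v_3], [v_0,v_1,v_4], [v_0,v_2,v_3], [v_0,v_2,v_4], [v_0,v_3,v_4], [v_1,v_2,v_3], [v_1,v_2,v_4], [v_1,v_3,v_4], [v_2,v_3,v_4]
  3-simplices (5): [v_0,v_1,v_2,v_3], [v_0,v_1,v_2,v_4], [v_0,v_1,v_3,v_4], [v_0,v_2,v_3,v_4], [v_1,v_2,v_3,v_4]

Hence C_0 ≅ Z^5, C_1 ≅ Z^10, C_2 ≅ Z^10, C_3 ≅ Z^5.

Boundary ∂_1: C_1 → C_0 sends each edge [p,q] (with p < q) to q − p.
The 5×10 boundary matrix has rank 4 and Smith normal form diag(1,1,1,1).

Boundary ∂_2: C_2 → C_1 maps a triangle to the signed sum of its edges. For instance
  ∂[v_1,v_2,v_3] = [v_2,v_3] − [v_1,v_3] + [v_1,v_2],
  ∂[v_1,v_2,v_4] = [v_2,v_4] − [v_1,v_4] + [v_1,v_2].
As a 10×10 matrix over Z this has rank 6, with invariant factors (1,1,1,1,1,1).

The boundary map ∂_3: C_3 → C_2 sends each 3-simplex σ to the alternating sum Σ_i (−1)^i (σ with its i-th vertex removed). For instance
  ∂[v_1,v_2,v_3,v_4] = [v_2,v_3,v_4] − [v_1,v_3,v_4] + [v_1,v_2,v_4] − [v_1,v_2,v_3],
  ∂[v_0,v_1,v_2,v_3] = [v_1,v_2,v_3] − [v_0,v_2,v_3] + [v_0,v_1,v_3] − [v_0,v_1,v_2].
This gives a 10×5 integer matrix of rank 4; reducing to Smith normal form yields diagonal entries (1,1,1,1).

Now H_k = ker ∂_k / im ∂_{k+1}, so:

  H_0: rank C_0 − rank ∂_1 = 5 − 4 = 1, and the invariant factors of ∂_1 are all 1, so H_0 = Z.
  H_1: rank ker ∂_1 − rank ∂_2 = (10 − 4) − 6 = 0, and the invariant factors of ∂_2 are all 1, so H_1 = 0.
  H_2: rank ker ∂_2 − rank ∂_3 = (10 − 6) − 4 = 0, and the invariant factors of ∂_3 are all 1, so H_2 = 0.
  H_3: rank ker ∂_3 − rank ∂_4 = (5 − 4) − 0 = 1, and there is no ∂_4, so H_3 = Z.

(K is a triangulation of the 3-sphere S^3.)

H_0 = Z,  H_1 = 0,  H_2 = 0,  H_3 = Z.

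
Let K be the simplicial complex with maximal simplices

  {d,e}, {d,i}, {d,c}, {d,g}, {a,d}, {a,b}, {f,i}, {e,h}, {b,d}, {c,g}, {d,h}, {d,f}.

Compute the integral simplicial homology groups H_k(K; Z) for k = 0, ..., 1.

H_0 ≅ Z,  H_1 ≅ Z^4.

Fix the vertex order a < b < c < d < e < f < g < h < i and write every simplex with vertices in increasing order. Then dim K = 1 and the simplices of K are:

  0-simplices (9): a, b, c, d, e, f, g, h, i
  1-simplices (12): ab, ad, bd, cd, cg, de, df, dg, dh, di, eh, fi

Hence C_0 ≅ Z^9, C_1 ≅ Z^12.

∂_1: C_1 → C_0 maps an edge to its endpoints' difference, ∂[p,q] = q − p. For instance
  ∂de = e − d.
This gives a 9×12 integer matrix of rank 8; reducing to Smith normal form yields diagonal entries (1,1,1,1,1,1,1,1).

From H_k ≅ ker(∂_k) / im(∂_{k+1}) we obtain:

  H_0: rank C_0 − rank ∂_1 = 9 − 8 = 1, and the invariant factors of ∂_1 are all 1, so H_0 = Z.
  H_1: rank ker ∂_1 − rank ∂_2 = (12 − 8) − 0 = 4, and there is no ∂_2, so H_1 = Z^4.

As a check, the Euler characteristic is 9 − 12 = -3, which agrees with 1 − 4 = -3.
(K is a triangulation of a wedge of 4 circles.)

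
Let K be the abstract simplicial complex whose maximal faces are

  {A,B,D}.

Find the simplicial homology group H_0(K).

Take the total order A < B < D on the vertex set. Then K (dimension 2) consists of the simplices:

  0-simplices (3): A, B, D
  1-simplices (3): AB, AD, BD
  2-simplices (1): ABD

giving chain groups C_0 ≅ Z^3, C_1 ≅ Z^3, C_2 ≅ Z^1.

Boundary ∂_1: C_1 → C_0 is given by ∂[p,q] = [q] − [p]. For instance
  ∂AB = B − A.
The 3×3 boundary matrix has rank 2 and Smith normal form diag(1,1).

Boundary ∂_2: C_2 → C_1 maps a triangle to the signed sum of its edges. For instance
  ∂ABD = BD − AD + AB.
This gives a 3×1 integer matrix of rank 1; reducing to Smith normal form yields diagonal entries (1).

From H_k ≅ ker(∂_k) / im(∂_{k+1}) we obtain:

  H_0: rank C_0 − rank ∂_1 = 3 − 2 = 1, and the invariant factors of ∂_1 are all 1, so H_0 = Z.

H_0 ≅ Z.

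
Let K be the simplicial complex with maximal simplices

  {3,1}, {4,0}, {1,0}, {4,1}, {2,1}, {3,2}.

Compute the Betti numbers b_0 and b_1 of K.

b_0 = 1, b_1 = 2.

We work with the vertex ordering 0 < 1 < 2 < 3 < 4. The simplices of K, each written with vertices in increasing order, are:

  0-simplices (5): [0], [1], [2], [3], [4]
  1-simplices (6): [0,1], [0,4], [1,2], [1,3], [1,4], [2,3]

Hence C_0 ≅ Z^5, C_1 ≅ Z^6.

The boundary map ∂_1: C_1 → C_0 is given by ∂[p,q] = [q] − [p]. For instance
  ∂[0,4] = [4] − [0].
The resulting 5×6 matrix has rank 4, and its Smith normal form has invariant factors (1,1,1,1).

Reading off H_k = ker ∂_k / im ∂_{k+1}:

  H_0: rank C_0 − rank ∂_1 = 5 − 4 = 1, and the invariant factors of ∂_1 are all 1, so H_0 = Z.
  H_1: rank ker ∂_1 − rank ∂_2 = (6 − 4) − 0 = 2, and there is no ∂_2, so H_1 = Z^2.

(K is a triangulation of a wedge of 2 circles.)

Hence the Betti numbers are b_0 = 1, b_1 = 2.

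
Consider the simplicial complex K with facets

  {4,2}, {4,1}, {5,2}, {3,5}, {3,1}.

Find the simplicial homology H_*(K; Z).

Order the vertices as 1 < 2 < 3 < 4 < 5. Listing each simplex with vertices in this order, K has dimension 1 with simplices:

  0-simplices (5): [1], [2], [3], [4], [5]
  1-simplices (5): [1,3], [1,4], [2,4], [2,5], [3,5]

Hence C_0 ≅ Z^5, C_1 ≅ Z^5.

The boundary map ∂_1: C_1 → C_0 is given by ∂[p,q] = [q] − [p]. For instance
  ∂[1,3] = [3] − [1].
This gives a 5×5 integer matrix of rank 4; reducing to Smith normal form yields diagonal entries (1,1,1,1).

Computing H_k = (kernel of ∂_k) / (image of ∂_{k+1}):

  H_0: rank C_0 − rank ∂_1 = 5 − 4 = 1, and the invariant factors of ∂_1 are all 1, so H_0 ≅ Z.
  H_1: rank ker ∂_1 − rank ∂_2 = (5 − 4) − 0 = 1, and there is no ∂_2, so H_1 ≅ Z.

(K is a triangulation of the circle S^1.)

H_0 ≅ Z,  H_1 ≅ Z.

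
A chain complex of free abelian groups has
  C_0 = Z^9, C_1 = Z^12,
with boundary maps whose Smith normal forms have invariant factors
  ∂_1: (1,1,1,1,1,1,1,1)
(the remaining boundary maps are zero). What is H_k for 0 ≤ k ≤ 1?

H_0: b_0 = 9 − 0 − 8 = 1; torsion from ∂_1 factors > 1: none. So H_0 = Z.
H_1: b_1 = 12 − 8 − 0 = 4; torsion from ∂_2 factors > 1: none. So H_1 = Z^4.

H_0 = Z,  H_1 = Z^4.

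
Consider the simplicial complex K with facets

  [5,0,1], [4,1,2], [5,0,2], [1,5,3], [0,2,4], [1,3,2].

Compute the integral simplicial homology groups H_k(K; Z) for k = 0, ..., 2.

H_0 ≅ Z,  H_1 ≅ Z,  H_2 = 0.

K has 6 vertices, 12 edges, 6 triangles.
rank ∂_0 = 0, rank ∂_1 = 5 ⇒ b_0 = 6 − 0 − 5 = 1; all invariant factors of ∂_1 are 1 so no torsion. So H_0 ≅ Z.
rank ∂_1 = 5, rank ∂_2 = 6 ⇒ b_1 = 12 − 5 − 6 = 1; all invariant factors of ∂_2 are 1 so no torsion. So H_1 ≅ Z.
rank ∂_2 = 6, rank ∂_3 = 0 ⇒ b_2 = 6 − 6 − 0 = 0. So H_2 ≅ 0.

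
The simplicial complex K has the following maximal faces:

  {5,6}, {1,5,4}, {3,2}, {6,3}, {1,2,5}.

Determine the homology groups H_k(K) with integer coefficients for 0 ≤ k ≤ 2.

H_0 = Z,  H_1 = Z,  H_2 = 0.

Fix the vertex order 1 < 2 < 3 < 4 < 5 < 6 and write every simplex with vertices in increasing order. Then dim K = 2 and the simplices of K are:

  0-simplices (6): [1], [2], [3], [4], [5], [6]
  1-simplices (8): [1,2], [1,4], [1,5], [2,3], [2,5], [3,6], [4,5], [5,6]
  2-simplices (2): [1,2,5], [1,4,5]

so the chain groups are C_0 ≅ Z^6, C_1 ≅ Z^8, C_2 ≅ Z^2.

∂_1: C_1 → C_0 sends each edge [p,q] (with p < q) to q − p.
The resulting 6×8 matrix has rank 5, and its Smith normal form has invariant factors (1,1,1,1,1).

The boundary map ∂_2: C_2 → C_1 maps a triangle to the signed sum of its edges. For instance
  ∂[1,4,5] = [4,5] − [1,5] + [1,4],
  ∂[1,2,5] = [2,5] − [1,5] + [1,2].
As a 8×2 matrix over Z this has rank 2, with invariant factors (1,1).

From H_k ≅ ker(∂_k) / im(∂_{k+1}) we obtain:

  H_0: rank C_0 − rank ∂_1 = 6 − 5 = 1, and the invariant factors of ∂_1 are all 1, so H_0 = Z.
  H_1: rank ker ∂_1 − rank ∂_2 = (8 − 5) − 2 = 1, and the invariant factors of ∂_2 are all 1, so H_1 = Z.
  H_2: rank ker ∂_2 − rank ∂_3 = (2 − 2) − 0 = 0, and there is no ∂_3, so H_2 = 0.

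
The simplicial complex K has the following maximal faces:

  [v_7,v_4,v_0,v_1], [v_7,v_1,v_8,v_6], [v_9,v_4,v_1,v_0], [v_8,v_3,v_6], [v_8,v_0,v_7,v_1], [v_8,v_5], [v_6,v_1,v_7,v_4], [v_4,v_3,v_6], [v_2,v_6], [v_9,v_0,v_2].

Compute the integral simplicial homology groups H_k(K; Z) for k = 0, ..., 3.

H_0 ≅ Z,  H_1 ≅ Z,  H_2 = 0,  H_3 = 0.

We work with the vertex ordering v_0 < v_1 < v_2 < v_3 < v_4 < v_5 < v_6 < v_7 < v_8 < v_9. The simplices of K, each written with vertices in increasing order, are:

  0-simplices (10): [v_0], [v_1], [v_2], [v_3], [v_4], [v_5], [v_6], [v_7], [v_8], [v_9]
  1-simplices (23): (23 of them)
  2-simplices (18): (18 of them)
  3-simplices (5): [v_0,v_1,v_4,v_7], [v_0,v_1,v_4,v_9], [v_0,v_1,v_7,v_8], [v_1,v_4,v_6,v_7], [v_1,v_6,v_7,v_8]

Hence C_0 ≅ Z^10, C_1 ≅ Z^23, C_2 ≅ Z^18, C_3 ≅ Z^5.

The boundary map ∂_1: C_1 → C_0 sends each edge [p,q] (with p < q) to q − p. For instance
  ∂[v_3,v_8] = [v_8] − [v_3].
This gives a 10×23 integer matrix of rank 9; reducing to Smith normal form yields diagonal entries (1,1,1,1,1,1,1,1,1).

Boundary ∂_2: C_2 → C_1 acts by ∂[p,q,r] = [q,r] − [p,r] + [p,q]. For instance
  ∂[v_3,v_4,v_6] = [v_4,v_6] − [v_3,v_6] + [v_3,v_4],
  ∂[v_0,v_2,v_9] = [v_2,v_9] − [v_0,v_9] + [v_0,v_2].
The 23×18 boundary matrix has rank 13 and Smith normal form diag(1,1,1,1,1,1,1,1,1,1,1,1,1).

The boundary map ∂_3: C_3 → C_2 sends each 3-simplex σ to the alternating sum Σ_i (−1)^i (σ with its i-th vertex removed). For instance
  ∂[v_1,v_6,v_7,v_8] = [v_6,v_7,v_8] − [v_1,v_7,v_8] + [v_1,v_6,v_8] − [v_1,v_6,v_7],
  ∂[v_0,v_1,v_7,v_8] = [v_1,v_7,v_8] − [v_0,v_7,v_8] + [v_0,v_1,v_8] − [v_0,v_1,v_7].
The resulting 18×5 matrix has rank 5, and its Smith normal form has invariant factors (1,1,1,1,1).

Computing H_k = (kernel of ∂_k) / (image of ∂_{k+1}):

  H_0: rank C_0 − rank ∂_1 = 10 − 9 = 1, and the invariant factors of ∂_1 are all 1, so H_0 = Z.
  H_1: rank ker ∂_1 − rank ∂_2 = (23 − 9) − 13 = 1, and the invariant factors of ∂_2 are all 1, so H_1 = Z.
  H_2: rank ker ∂_2 − rank ∂_3 = (18 − 13) − 5 = 0, and the invariant factors of ∂_3 are all 1, so H_2 = 0.
  H_3: rank ker ∂_3 − rank ∂_4 = (5 − 5) − 0 = 0, and there is no ∂_4, so H_3 = 0.

As a check, the Euler characteristic is 10 − 23 + 18 − 5 = 0, which agrees with 1 − 1 + 0 − 0 = 0.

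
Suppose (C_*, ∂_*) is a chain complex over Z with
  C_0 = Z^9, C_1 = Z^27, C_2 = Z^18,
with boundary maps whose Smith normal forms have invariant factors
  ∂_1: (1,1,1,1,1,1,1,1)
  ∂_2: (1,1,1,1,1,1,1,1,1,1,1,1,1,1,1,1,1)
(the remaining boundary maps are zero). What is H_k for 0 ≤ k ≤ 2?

H_0 ≅ Z,  H_1 ≅ Z^2,  H_2 ≅ Z.

H_0: b_0 = 9 − 0 − 8 = 1; torsion from ∂_1 factors > 1: none. So H_0 ≅ Z.
H_1: b_1 = 27 − 8 − 17 = 2; torsion from ∂_2 factors > 1: none. So H_1 ≅ Z^2.
H_2: b_2 = 18 − 17 − 0 = 1; torsion from ∂_3 factors > 1: none. So H_2 ≅ Z.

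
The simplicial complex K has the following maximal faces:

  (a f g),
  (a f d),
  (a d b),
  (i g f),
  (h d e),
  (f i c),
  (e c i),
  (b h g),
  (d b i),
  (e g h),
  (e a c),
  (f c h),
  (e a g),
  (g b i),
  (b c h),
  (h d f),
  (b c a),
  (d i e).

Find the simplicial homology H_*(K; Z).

We work with the vertex ordering a < b < c < d < e < f < g < h < i. The simplices of K, each written with vertices in increasing order, are:

  0-simplices (9): a, b, c, d, e, f, g, h, i
  1-simplices (27): ab, ac, ad, ae, af, ag, bc, bd, bg, bh, bi, ce, cf, ch, ci, de, df, dh, di, eg, eh, ei, fg, fh, fi, gh, gi
  2-simplices (18): abc, abd, ace, adf, aeg, afg, bch, bdi, bgh, bgi, cei, cfh, cfi, deh, dei, dfh, egh, fgi

giving chain groups C_0 ≅ Z^9, C_1 ≅ Z^27, C_2 ≅ Z^18.

Boundary ∂_1: C_1 → C_0 maps an edge to its endpoints' difference, ∂[p,q] = q − p. For instance
  ∂ci = i − c.
This gives a 9×27 integer matrix of rank 8; reducing to Smith normal form yields diagonal entries (1,1,1,1,1,1,1,1).

Boundary ∂_2: C_2 → C_1 acts by ∂[p,q,r] = [q,r] − [p,r] + [p,q]. For instance
  ∂egh = gh − eh + eg,
  ∂cfi = fi − ci + cf.
The 27×18 boundary matrix has rank 17 and Smith normal form diag(1,1,1,1,1,1,1,1,1,1,1,1,1,1,1,1,1).

From H_k ≅ ker(∂_k) / im(∂_{k+1}) we obtain:

  H_0: rank C_0 − rank ∂_1 = 9 − 8 = 1, and the invariant factors of ∂_1 are all 1, so H_0 ≅ Z.
  H_1: rank ker ∂_1 − rank ∂_2 = (27 − 8) − 17 = 2, and the invariant factors of ∂_2 are all 1, so H_1 ≅ Z^2.
  H_2: rank ker ∂_2 − rank ∂_3 = (18 − 17) − 0 = 1, and there is no ∂_3, so H_2 ≅ Z.

(K is a triangulation of the torus T^2.)

H_0 ≅ Z,  H_1 ≅ Z^2,  H_2 ≅ Z.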